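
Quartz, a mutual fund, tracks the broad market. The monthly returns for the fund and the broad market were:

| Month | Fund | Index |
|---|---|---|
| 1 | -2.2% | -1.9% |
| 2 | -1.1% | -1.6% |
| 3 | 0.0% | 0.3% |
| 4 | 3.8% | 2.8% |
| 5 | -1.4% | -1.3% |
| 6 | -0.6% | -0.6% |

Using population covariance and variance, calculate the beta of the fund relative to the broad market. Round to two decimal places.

r̄p = -0.2500%,  r̄m = -0.3833%
Cov = Σ(rp − r̄p)(rm − r̄m) / 6 = 3.0308
Var(rm) = Σ(rm − r̄m)² / 6 = 2.5447
β = Cov / Var = 3.0308 / 2.5447 = 1.1910

1.19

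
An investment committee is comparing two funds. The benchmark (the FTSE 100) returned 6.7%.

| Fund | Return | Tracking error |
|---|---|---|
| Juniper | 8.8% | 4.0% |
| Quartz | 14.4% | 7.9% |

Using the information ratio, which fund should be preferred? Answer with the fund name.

Quartz

Juniper: IR = (8.8% − 6.7%) / 4.0% = 0.525
Quartz: IR = (14.4% − 6.7%) / 7.9% = 0.975
Highest: Quartz (0.975).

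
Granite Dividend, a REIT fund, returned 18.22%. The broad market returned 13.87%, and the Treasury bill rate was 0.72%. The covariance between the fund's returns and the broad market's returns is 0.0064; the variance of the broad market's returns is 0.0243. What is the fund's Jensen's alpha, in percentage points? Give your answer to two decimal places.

14.04

β = Cov / Var = 0.0064 / 0.0243 = 0.2634
E[R] = Rf + β(Rm − Rf) = 0.72% + 0.2634 × (13.87% − 0.72%) = 4.1837%
α = Rp − E[R] = 18.22% − 4.1837% = 14.0363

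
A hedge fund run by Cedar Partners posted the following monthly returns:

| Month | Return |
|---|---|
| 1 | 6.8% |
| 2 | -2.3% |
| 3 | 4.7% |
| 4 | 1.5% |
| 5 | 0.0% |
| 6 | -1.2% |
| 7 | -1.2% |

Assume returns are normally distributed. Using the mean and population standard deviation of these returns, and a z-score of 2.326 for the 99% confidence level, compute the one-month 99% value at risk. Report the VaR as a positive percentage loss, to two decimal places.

μ = (6.8 − 2.3 + 4.7 + 1.5 + 0 − 1.2 − 1.2) / 7 = 8.30 / 7 = 1.1857%
Population std dev = √[68.9086 / 7] = 3.1375%
VaR = −(μ − z·σ) = −(1.1857 − 2.326 × 3.1375) = −(-6.1121) = 6.1121%

6.11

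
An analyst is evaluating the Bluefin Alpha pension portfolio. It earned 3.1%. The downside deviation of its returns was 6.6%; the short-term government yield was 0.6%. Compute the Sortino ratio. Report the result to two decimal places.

Sortino = (Rp − Rf) / σd = (3.1% − 0.6%) / 6.6% = 2.50% / 6.6% = 0.3788

0.38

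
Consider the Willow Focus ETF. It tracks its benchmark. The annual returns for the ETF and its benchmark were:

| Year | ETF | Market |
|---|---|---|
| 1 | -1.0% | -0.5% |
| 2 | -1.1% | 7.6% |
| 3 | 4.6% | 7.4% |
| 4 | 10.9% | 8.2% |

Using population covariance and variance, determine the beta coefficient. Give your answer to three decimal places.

r̄p = 3.3500%,  r̄m = 5.6750%
Cov = Σ(rp − r̄p)(rm − r̄m) / 4 = 9.8788
Var(rm) = Σ(rm − r̄m)² / 4 = 12.7969
β = Cov / Var = 9.8788 / 12.7969 = 0.7720

0.772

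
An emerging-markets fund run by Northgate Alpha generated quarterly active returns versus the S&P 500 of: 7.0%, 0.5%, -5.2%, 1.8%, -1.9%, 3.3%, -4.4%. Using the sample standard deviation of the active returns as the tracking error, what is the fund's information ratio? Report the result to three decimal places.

r̄ = (7 + 0.5 − 5.2 + 1.8 − 1.9 + 3.3 − 4.4) / 7 = 1.10 / 7 = 0.1571%
Σ(r − r̄)² = 113.2171; sample σ = √(113.2171/6) = 4.3439%
IR = r̄ / tracking error = 0.1571 / 4.3439 = 0.0362

0.036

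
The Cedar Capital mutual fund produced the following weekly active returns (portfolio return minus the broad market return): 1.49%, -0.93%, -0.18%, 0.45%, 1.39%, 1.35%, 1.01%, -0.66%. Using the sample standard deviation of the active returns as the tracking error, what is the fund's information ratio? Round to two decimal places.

0.50

Mean return r̄ = 3.920 / 8 = 0.4900%
Σ(r − r̄)² = (1.49 − 0.4900)² + (-0.93 − 0.4900)² + … = 6.6094
σ = √[6.6094 / 7] = 0.9717%
IR = r̄ / tracking error = 0.4900 / 0.9717 = 0.5043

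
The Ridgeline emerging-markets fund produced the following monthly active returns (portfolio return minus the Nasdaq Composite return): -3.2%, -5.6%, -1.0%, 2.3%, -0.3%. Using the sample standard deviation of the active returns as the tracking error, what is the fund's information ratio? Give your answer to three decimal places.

-0.521

r̄ = (-3.2 − 5.6 − 1 + 2.3 − 0.3) / 5 = -1.5600%
Σ(r − r̄)² = (-3.2 − (-1.5600))² + (-5.6 − (-1.5600))² + … = 35.8120
σ = √[35.8120 / 4] = 2.9922%
IR = r̄ / tracking error = -1.5600 / 2.9922 = -0.5214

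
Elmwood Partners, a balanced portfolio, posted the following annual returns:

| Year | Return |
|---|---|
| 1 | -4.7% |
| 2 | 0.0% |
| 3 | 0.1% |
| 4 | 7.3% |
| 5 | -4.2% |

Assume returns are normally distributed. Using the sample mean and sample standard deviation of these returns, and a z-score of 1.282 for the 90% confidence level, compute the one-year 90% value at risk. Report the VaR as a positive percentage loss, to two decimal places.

6.47

r̄ = (-4.7 + 0 + 0.1 + 7.3 − 4.2) / 5 = -1.50 / 5 = -0.3000%
Σ(r − r̄)² = (-4.7 − (-0.3000))² + (0 − (-0.3000))² + … = 92.5800
σ = √[92.5800 / 4] = 4.8109%
VaR = −(r̄ − z·σ) = −(-0.3000 − 1.282 × 4.8109) = −(-6.4676) = 6.4676%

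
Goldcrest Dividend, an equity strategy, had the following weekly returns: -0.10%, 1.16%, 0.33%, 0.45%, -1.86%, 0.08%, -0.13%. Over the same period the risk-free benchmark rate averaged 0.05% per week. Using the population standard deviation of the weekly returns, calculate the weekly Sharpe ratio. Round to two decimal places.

r̄ = (-0.1 + 1.16 + 0.33 + 0.45 − 1.86 + 0.08 − 0.13) / 7 = -0.070 / 7 = -0.0100%
Σ(r − r̄)² = (-0.1 − (-0.0100))² + (1.16 − (-0.0100))² + … = 5.1492
σ = √[5.1492 / 7] = 0.8577%
Sharpe = (r̄ − rf) / σ = (-0.0100 − 0.05) / 0.8577 = -0.0600 / 0.8577 = -0.0700

-0.07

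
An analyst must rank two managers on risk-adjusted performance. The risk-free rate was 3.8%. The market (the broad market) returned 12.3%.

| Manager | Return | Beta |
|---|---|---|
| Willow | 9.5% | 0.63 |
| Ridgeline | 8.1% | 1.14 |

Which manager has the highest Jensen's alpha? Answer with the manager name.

Willow

Willow: α = 9.5% − [3.8% + 0.63 × (12.3% − 3.8%)] = 0.345
Ridgeline: α = 8.1% − [3.8% + 1.14 × (12.3% − 3.8%)] = -5.390
Highest: Willow (0.345).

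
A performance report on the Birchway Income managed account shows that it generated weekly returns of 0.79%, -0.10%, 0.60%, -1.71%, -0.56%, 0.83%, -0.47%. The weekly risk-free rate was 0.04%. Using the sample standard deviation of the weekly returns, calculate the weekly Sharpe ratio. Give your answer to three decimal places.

r̄ = (0.79 − 0.1 + 0.6 − 1.71 − 0.56 + 0.83 − 0.47) / 7 = -0.0886%
Sample std dev = √[5.0867 / 6] = 0.9208%
Sharpe = (r̄ − rf) / σ = (-0.0886 − 0.04) / 0.9208 = -0.1286 / 0.9208 = -0.1397

-0.140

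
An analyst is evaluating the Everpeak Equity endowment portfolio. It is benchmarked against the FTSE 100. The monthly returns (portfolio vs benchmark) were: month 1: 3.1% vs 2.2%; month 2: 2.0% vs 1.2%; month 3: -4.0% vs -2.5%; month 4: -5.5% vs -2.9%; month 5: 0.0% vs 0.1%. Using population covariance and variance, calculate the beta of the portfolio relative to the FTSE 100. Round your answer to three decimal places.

1.656

r̄p = -0.8800%,  r̄m = -0.3800%
Cov = Σ(rp − r̄p)(rm − r̄m) / 5 = 6.6996
Var(rm) = Σ(rm − r̄m)² / 5 = 4.0456
β = Cov / Var = 6.6996 / 4.0456 = 1.6560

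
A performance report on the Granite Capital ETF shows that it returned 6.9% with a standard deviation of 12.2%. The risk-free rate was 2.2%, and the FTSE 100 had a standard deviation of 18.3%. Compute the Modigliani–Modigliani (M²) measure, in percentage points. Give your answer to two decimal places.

9.25

Sharpe = (Rp − Rf) / σp = (6.9% − 2.2%) / 12.2% = 0.3852
M² = Rf + Sharpe × σm = 2.2% + 0.3852 × 18.3% = 9.2492%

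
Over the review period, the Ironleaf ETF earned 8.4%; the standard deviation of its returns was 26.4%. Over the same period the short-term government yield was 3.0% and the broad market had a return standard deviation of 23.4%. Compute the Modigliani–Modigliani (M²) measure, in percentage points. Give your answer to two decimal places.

7.79

Sharpe = (Rp − Rf) / σp = (8.4% − 3.0%) / 26.4% = 0.2045
M² = Rf + Sharpe × σm = 3.0% + 0.2045 × 23.4% = 7.7853%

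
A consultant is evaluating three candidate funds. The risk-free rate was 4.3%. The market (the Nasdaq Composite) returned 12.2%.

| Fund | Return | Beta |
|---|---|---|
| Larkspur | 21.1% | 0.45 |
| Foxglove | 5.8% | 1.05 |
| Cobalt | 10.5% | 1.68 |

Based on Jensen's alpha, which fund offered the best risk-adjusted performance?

Larkspur

Larkspur: α = 21.1% − [4.3% + 0.45 × (12.2% − 4.3%)] = 13.245
Foxglove: α = 5.8% − [4.3% + 1.05 × (12.2% − 4.3%)] = -6.795
Cobalt: α = 10.5% − [4.3% + 1.68 × (12.2% − 4.3%)] = -7.072
Highest: Larkspur (13.245).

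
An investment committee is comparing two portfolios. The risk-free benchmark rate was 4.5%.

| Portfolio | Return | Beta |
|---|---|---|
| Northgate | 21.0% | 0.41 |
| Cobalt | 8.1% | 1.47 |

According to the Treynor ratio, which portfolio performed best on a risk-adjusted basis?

Northgate: Treynor = (21.0% − 4.5%) / 0.41 = 40.244
Cobalt: Treynor = (8.1% − 4.5%) / 1.47 = 2.449
Highest: Northgate (40.244).

Northgate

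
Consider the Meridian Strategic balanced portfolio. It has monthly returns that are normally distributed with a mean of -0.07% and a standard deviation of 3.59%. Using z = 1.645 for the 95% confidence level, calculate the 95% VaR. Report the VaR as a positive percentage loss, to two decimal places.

VaR (as % loss) = −(μ − z·σ) = −(-0.07% − 1.645 × 3.59%) = −(-5.97555%) = 5.97555%

5.98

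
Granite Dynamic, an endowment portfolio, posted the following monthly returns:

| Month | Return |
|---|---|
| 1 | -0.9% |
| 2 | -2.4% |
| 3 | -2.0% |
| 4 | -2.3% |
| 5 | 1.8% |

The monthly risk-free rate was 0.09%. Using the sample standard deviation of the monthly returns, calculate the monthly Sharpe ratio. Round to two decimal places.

μ = (-0.9 − 2.4 − 2 − 2.3 + 1.8) / 5 = -5.80 / 5 = -1.1600%
Σ(r − μ)² = (-0.9 − (-1.1600))² + (-2.4 − (-1.1600))² + (-2 − (-1.1600))² + … = 12.3720
sample σ = √(12.3720 / 4) = √3.0930 = 1.7587%
Sharpe = (μ − rf) / σ = (-1.1600 − 0.09) / 1.7587 = -1.2500 / 1.7587 = -0.7108

-0.71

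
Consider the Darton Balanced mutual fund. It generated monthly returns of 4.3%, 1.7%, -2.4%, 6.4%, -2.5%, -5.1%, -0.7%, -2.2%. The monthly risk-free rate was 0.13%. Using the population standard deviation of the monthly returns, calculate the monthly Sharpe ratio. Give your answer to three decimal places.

-0.053

r̄ = (4.3 + 1.7 − 2.4 + 6.4 − 2.5 − 5.1 − 0.7 − 2.2) / 8 = -0.0625%
Population std dev = √[105.6588 / 8] = 3.6342%
Sharpe = (r̄ − rf) / σ = (-0.0625 − 0.13) / 3.6342 = -0.1925 / 3.6342 = -0.0530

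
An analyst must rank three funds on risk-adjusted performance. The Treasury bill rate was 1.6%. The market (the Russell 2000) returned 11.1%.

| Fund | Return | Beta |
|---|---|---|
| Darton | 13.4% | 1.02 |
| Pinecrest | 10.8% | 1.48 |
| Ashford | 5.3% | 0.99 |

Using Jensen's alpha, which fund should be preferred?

Darton

Darton: α = 13.4% − [1.6% + 1.02 × (11.1% − 1.6%)] = 2.110
Pinecrest: α = 10.8% − [1.6% + 1.48 × (11.1% − 1.6%)] = -4.860
Ashford: α = 5.3% − [1.6% + 0.99 × (11.1% − 1.6%)] = -5.705
Highest: Darton (2.110).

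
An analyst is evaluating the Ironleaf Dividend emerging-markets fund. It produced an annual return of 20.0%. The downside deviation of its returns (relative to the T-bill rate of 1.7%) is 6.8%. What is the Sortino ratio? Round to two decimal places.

2.69

Sortino = (Rp − Rf) / σd = (20.0% − 1.7%) / 6.8% = 18.30% / 6.8% = 2.6912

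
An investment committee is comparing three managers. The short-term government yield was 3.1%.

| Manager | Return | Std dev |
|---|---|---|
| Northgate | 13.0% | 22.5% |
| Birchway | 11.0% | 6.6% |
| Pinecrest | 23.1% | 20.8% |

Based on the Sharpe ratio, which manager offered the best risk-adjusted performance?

Birchway

Northgate: Sharpe ratio = (13.0% − 3.1%) / 22.5% = 0.440
Birchway: Sharpe ratio = (11.0% − 3.1%) / 6.6% = 1.197
Pinecrest: Sharpe ratio = (23.1% − 3.1%) / 20.8% = 0.962
Highest: Birchway (1.197).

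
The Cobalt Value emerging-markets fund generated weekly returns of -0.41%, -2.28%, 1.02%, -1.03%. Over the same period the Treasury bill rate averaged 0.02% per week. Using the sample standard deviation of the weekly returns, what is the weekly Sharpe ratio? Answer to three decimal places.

-0.507

r̄ = (-0.41 − 2.28 + 1.02 − 1.03) / 4 = -2.700 / 4 = -0.6750%
Sample std dev = √[5.6453 / 3] = 1.3718%
Sharpe = (r̄ − rf) / σ = (-0.6750 − 0.02) / 1.3718 = -0.6950 / 1.3718 = -0.5066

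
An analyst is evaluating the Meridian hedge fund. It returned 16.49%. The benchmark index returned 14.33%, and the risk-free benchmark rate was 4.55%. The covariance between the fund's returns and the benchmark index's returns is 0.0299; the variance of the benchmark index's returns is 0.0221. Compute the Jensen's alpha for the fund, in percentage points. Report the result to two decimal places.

-1.29

β = Cov / Var = 0.0299 / 0.0221 = 1.3529
E[R] = Rf + β(Rm − Rf) = 4.55% + 1.3529 × (14.33% − 4.55%) = 17.7814%
α = Rp − E[R] = 16.49% − 17.7814% = -1.2914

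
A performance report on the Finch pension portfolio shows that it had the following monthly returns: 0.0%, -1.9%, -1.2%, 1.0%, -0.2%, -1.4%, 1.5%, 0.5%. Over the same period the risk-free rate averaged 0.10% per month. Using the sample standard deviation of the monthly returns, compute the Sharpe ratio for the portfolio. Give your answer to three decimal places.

r̄ = (0 − 1.9 − 1.2 + 1 − 0.2 − 1.4 + 1.5 + 0.5) / 8 = -1.70 / 8 = -0.2125%
Σ(r − r̄)² = (0 − (-0.2125))² + (-1.9 − (-0.2125))² + (-1.2 − (-0.2125))² + … = 10.1888
σ = √[10.1888 / 7] = 1.2065%
Sharpe = (r̄ − rf) / σ = (-0.2125 − 0.1) / 1.2065 = -0.3125 / 1.2065 = -0.2590

-0.259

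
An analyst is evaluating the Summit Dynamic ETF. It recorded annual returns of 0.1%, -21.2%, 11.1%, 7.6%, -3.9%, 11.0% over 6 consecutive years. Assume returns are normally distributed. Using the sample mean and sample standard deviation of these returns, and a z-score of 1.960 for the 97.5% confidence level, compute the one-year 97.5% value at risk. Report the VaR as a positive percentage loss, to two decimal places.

μ = (0.1 − 21.2 + 11.1 + 7.6 − 3.9 + 11) / 6 = 0.7833%
Σ(r − μ)² = (0.1 − 0.7833)² + (-21.2 − 0.7833)² + (11.1 − 0.7833)² + … = 762.9483
σ = √[762.9483 / 5] = 12.3527%
VaR = −(μ − z·σ) = −(0.7833 − 1.960 × 12.3527) = −(-23.4280) = 23.4280%

23.43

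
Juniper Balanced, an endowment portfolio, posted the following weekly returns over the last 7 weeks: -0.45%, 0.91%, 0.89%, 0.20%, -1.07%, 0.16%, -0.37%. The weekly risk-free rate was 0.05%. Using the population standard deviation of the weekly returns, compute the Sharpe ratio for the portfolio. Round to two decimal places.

-0.02

r̄ = (-0.45 + 0.91 + 0.89 + 0.2 − 1.07 + 0.16 − 0.37) / 7 = 0.270 / 7 = 0.0386%
Σ(r − r̄)² = 3.1597; population σ = √(3.1597/7) = 0.6719%
Sharpe = (r̄ − rf) / σ = (0.0386 − 0.05) / 0.6719 = -0.0114 / 0.6719 = -0.0170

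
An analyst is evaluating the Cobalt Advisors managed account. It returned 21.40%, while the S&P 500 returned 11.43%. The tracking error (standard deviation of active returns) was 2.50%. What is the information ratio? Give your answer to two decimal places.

3.99

IR = (Rp − Rb) / TE = (21.40% − 11.43%) / 2.50% = 9.97% / 2.50% = 3.9880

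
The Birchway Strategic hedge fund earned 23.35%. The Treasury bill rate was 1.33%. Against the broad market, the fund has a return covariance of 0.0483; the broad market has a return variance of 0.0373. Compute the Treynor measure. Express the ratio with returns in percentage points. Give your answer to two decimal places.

β = Cov / Var = 0.0483 / 0.0373 = 1.2949
Treynor = (Rp − Rf) / β = (23.35% − 1.33%) / 1.2949 = 22.02 / 1.2949 = 17.0052

17.01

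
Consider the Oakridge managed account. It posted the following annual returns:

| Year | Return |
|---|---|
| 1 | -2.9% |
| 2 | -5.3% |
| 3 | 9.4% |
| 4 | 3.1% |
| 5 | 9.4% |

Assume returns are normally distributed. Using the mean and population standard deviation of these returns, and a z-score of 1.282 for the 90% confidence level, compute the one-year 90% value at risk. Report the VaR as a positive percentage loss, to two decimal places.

5.06

μ = (-2.9 − 5.3 + 9.4 + 3.1 + 9.4) / 5 = 2.7400%
Population σ = √[Σ(r − μ)² / 5] = √[185.2920 / 5] = √37.0584 = 6.0876%
VaR = −(μ − z·σ) = −(2.7400 − 1.282 × 6.0876) = −(-5.0643) = 5.0643%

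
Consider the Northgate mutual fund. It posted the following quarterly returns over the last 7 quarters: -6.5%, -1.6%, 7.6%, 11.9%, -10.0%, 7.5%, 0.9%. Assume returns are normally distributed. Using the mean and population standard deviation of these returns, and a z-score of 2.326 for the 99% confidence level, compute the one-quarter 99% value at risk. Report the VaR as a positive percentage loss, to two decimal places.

Mean return r̄ = 9.80 / 7 = 1.4000%
Σ(r − r̄)² = (-6.5 − 1.4000)² + (-1.6 − 1.4000)² + … = 387.5200
σ = √[387.5200 / 7] = 7.4404%
VaR = −(r̄ − z·σ) = −(1.4000 − 2.326 × 7.4404) = −(-15.9064) = 15.9064%

15.91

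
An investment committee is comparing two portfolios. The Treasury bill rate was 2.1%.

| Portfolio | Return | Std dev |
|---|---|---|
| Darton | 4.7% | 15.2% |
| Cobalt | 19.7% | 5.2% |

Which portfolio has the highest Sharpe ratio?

Cobalt

Darton: Sharpe ratio = (4.7% − 2.1%) / 15.2% = 0.171
Cobalt: Sharpe ratio = (19.7% − 2.1%) / 5.2% = 3.385
Highest: Cobalt (3.385).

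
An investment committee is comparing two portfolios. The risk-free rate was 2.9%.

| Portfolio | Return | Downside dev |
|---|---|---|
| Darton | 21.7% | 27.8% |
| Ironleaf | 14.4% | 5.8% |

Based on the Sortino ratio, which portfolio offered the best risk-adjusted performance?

Darton: Sortino ratio = (21.7% − 2.9%) / 27.8% = 0.676
Ironleaf: Sortino ratio = (14.4% − 2.9%) / 5.8% = 1.983
Highest: Ironleaf (1.983).

Ironleaf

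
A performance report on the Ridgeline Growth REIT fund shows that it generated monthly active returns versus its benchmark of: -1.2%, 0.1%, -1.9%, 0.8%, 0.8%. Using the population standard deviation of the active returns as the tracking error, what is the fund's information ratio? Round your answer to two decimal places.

-0.26

Mean return μ = -1.40 / 5 = -0.2800%
Σ(r − μ)² = (-1.2 − (-0.2800))² + (0.1 − (-0.2800))² + … = 5.9480
σ = √[5.9480 / 5] = 1.0907%
IR = μ / tracking error = -0.2800 / 1.0907 = -0.2567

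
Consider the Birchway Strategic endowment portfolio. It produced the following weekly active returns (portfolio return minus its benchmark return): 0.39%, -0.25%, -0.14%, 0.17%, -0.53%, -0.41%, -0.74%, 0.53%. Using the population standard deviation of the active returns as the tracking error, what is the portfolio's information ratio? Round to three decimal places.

Mean return μ = -0.980 / 8 = -0.1225%
Σ(r − μ)² = 1.4206; population σ = √(1.4206/8) = 0.4214%
IR = μ / tracking error = -0.1225 / 0.4214 = -0.2907

-0.291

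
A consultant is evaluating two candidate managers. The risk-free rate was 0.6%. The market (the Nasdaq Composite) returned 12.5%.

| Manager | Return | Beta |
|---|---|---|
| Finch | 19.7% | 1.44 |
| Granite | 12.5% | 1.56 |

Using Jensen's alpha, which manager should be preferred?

Finch: α = 19.7% − [0.6% + 1.44 × (12.5% − 0.6%)] = 1.964
Granite: α = 12.5% − [0.6% + 1.56 × (12.5% − 0.6%)] = -6.664
Highest: Finch (1.964).

Finch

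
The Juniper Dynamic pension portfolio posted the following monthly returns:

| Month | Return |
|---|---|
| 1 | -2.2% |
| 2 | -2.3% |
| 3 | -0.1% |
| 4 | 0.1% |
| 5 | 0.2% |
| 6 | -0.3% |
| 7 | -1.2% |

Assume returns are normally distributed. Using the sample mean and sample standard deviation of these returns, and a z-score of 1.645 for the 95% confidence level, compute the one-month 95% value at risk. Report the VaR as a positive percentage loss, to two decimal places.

Mean return μ = -5.80 / 7 = -0.8286%
Σ(r − μ)² = (-2.2 − (-0.8286))² + (-2.3 − (-0.8286))² + (-0.1 − (-0.8286))² + … = 6.9143
σ = √[6.9143 / 6] = 1.0735%
VaR = −(μ − z·σ) = −(-0.8286 − 1.645 × 1.0735) = −(-2.5945) = 2.5945%

2.59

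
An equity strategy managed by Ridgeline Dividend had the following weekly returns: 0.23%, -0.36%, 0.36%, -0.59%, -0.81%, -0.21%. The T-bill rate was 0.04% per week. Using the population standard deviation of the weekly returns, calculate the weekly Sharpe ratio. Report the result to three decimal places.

-0.648

Mean return r̄ = -1.380 / 6 = -0.2300%
Σ(r − r̄)² = (0.23 − (-0.2300))² + (-0.36 − (-0.2300))² + (0.36 − (-0.2300))² + … = 1.0430
σ = √[1.0430 / 6] = 0.4169%
Sharpe = (r̄ − rf) / σ = (-0.2300 − 0.04) / 0.4169 = -0.2700 / 0.4169 = -0.6476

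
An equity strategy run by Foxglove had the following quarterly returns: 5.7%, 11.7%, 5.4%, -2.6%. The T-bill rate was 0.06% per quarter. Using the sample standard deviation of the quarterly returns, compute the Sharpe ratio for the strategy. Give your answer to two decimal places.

r̄ = (5.7 + 11.7 + 5.4 − 2.6) / 4 = 20.20 / 4 = 5.0500%
Σ(r − r̄)² = 103.2900; sample σ = √(103.2900/3) = 5.8677%
Sharpe = (r̄ − rf) / σ = (5.0500 − 0.06) / 5.8677 = 4.9900 / 5.8677 = 0.8504

0.85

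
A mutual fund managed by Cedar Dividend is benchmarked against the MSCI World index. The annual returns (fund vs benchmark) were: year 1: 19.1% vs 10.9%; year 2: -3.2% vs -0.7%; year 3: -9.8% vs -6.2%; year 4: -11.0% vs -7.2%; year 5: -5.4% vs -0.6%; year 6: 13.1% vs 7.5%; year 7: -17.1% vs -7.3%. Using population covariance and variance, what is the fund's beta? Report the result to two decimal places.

1.79

r̄p = -2.0429%,  r̄m = -0.5143%
Cov = Σ(rp − r̄p)(rm − r̄m) / 7 = 81.3365
Var(rm) = Σ(rm − r̄m)² / 7 = 45.3755
β = Cov / Var = 81.3365 / 45.3755 = 1.7925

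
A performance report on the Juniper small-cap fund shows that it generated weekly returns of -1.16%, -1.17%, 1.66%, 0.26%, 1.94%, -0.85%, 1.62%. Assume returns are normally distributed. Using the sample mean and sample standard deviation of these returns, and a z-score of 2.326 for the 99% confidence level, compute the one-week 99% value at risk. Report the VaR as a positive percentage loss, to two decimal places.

Mean return μ = 2.300 / 7 = 0.3286%
Sample σ = √[Σ(r − μ)² / 6] = √[11.8925 / 6] = √1.9821 = 1.4079%
VaR = −(μ − z·σ) = −(0.3286 − 2.326 × 1.4079) = −(-2.9462) = 2.9462%

2.95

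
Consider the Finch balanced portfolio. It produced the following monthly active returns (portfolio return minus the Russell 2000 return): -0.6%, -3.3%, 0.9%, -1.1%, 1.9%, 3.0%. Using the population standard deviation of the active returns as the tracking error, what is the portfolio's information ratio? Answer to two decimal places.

r̄ = (-0.6 − 3.3 + 0.9 − 1.1 + 1.9 + 3) / 6 = 0.80 / 6 = 0.1333%
Population std dev = √[25.7733 / 6] = 2.0726%
IR = r̄ / tracking error = 0.1333 / 2.0726 = 0.0643

0.06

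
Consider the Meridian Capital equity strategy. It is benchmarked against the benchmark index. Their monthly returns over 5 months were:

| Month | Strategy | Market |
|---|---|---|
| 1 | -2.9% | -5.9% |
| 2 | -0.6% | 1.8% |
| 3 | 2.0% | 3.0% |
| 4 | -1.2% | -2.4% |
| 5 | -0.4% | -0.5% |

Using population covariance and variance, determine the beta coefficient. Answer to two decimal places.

r̄p = -0.6200%,  r̄m = -0.8000%
Cov = Σ(rp − r̄p)(rm − r̄m) / 5 = 4.5260
Var(rm) = Σ(rm − r̄m)² / 5 = 9.9720
β = Cov / Var = 4.5260 / 9.9720 = 0.4539

0.45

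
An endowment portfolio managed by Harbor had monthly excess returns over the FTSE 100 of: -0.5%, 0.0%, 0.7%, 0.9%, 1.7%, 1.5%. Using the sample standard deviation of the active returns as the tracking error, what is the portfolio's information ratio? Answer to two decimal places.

0.84

μ = (-0.5 + 0 + 0.7 + 0.9 + 1.7 + 1.5) / 6 = 4.30 / 6 = 0.7167%
Σ(r − μ)² = 3.6083; sample σ = √(3.6083/5) = 0.8495%
IR = μ / tracking error = 0.7167 / 0.8495 = 0.8437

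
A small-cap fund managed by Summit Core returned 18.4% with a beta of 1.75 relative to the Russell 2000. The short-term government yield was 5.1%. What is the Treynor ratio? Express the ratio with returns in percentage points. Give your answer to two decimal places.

Treynor = (Rp − Rf) / β = (18.4% − 5.1%) / 1.75 = 13.30 / 1.75 = 7.6000

7.60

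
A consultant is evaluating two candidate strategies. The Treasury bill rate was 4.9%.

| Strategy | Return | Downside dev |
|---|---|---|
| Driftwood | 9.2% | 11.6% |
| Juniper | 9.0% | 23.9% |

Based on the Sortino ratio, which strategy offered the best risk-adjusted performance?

Driftwood: Sortino ratio = (9.2% − 4.9%) / 11.6% = 0.371
Juniper: Sortino ratio = (9.0% − 4.9%) / 23.9% = 0.172
Highest: Driftwood (0.371).

Driftwood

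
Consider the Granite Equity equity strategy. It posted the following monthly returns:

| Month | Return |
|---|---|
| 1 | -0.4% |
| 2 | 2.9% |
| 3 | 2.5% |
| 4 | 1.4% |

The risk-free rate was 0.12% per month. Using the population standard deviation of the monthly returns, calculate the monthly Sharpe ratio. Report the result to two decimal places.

1.16

r̄ = (-0.4 + 2.9 + 2.5 + 1.4) / 4 = 1.6000%
Population std dev = √[6.5400 / 4] = 1.2787%
Sharpe = (r̄ − rf) / σ = (1.6000 − 0.12) / 1.2787 = 1.4800 / 1.2787 = 1.1574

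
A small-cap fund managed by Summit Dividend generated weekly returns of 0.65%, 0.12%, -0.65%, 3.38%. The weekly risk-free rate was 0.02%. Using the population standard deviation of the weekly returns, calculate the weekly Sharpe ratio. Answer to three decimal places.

0.563

r̄ = (0.65 + 0.12 − 0.65 + 3.38) / 4 = 0.8750%
Σ(r − r̄)² = 9.2213; population σ = √(9.2213/4) = 1.5183%
Sharpe = (r̄ − rf) / σ = (0.8750 − 0.02) / 1.5183 = 0.8550 / 1.5183 = 0.5631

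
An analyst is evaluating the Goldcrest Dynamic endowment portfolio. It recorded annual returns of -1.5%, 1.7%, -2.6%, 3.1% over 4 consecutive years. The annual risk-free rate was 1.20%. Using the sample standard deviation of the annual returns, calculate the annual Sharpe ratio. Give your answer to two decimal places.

-0.38

μ = (-1.5 + 1.7 − 2.6 + 3.1) / 4 = 0.1750%
Sample std dev = √[21.3875 / 3] = 2.6700%
Sharpe = (μ − rf) / σ = (0.1750 − 1.2) / 2.6700 = -1.0250 / 2.6700 = -0.3839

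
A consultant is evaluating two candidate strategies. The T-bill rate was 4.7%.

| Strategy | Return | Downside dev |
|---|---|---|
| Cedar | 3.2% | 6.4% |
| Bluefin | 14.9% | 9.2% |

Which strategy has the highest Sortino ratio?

Cedar: Sortino ratio = (3.2% − 4.7%) / 6.4% = -0.234
Bluefin: Sortino ratio = (14.9% − 4.7%) / 9.2% = 1.109
Highest: Bluefin (1.109).

Bluefin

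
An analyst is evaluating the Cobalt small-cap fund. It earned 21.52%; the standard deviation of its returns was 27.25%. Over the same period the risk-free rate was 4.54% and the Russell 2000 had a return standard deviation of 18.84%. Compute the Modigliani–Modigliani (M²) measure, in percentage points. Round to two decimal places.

16.28

Sharpe = (Rp − Rf) / σp = (21.52% − 4.54%) / 27.25% = 0.6231
M² = Rf + Sharpe × σm = 4.54% + 0.6231 × 18.84% = 16.2792%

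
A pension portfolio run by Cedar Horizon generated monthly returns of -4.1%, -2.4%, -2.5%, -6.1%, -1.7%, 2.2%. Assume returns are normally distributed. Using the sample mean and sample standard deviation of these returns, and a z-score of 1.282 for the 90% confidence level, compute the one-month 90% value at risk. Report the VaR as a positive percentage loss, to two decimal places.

r̄ = (-4.1 − 2.4 − 2.5 − 6.1 − 1.7 + 2.2) / 6 = -2.4333%
Σ(r − r̄)² = (-4.1 − (-2.4333))² + (-2.4 − (-2.4333))² + … = 38.2333
σ = √[38.2333 / 5] = 2.7653%
VaR = −(r̄ − z·σ) = −(-2.4333 − 1.282 × 2.7653) = −(-5.9784) = 5.9784%

5.98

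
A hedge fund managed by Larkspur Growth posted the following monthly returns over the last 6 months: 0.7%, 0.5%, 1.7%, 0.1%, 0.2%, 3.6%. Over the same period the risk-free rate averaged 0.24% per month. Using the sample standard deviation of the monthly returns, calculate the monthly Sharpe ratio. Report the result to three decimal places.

0.668

Mean return μ = 6.80 / 6 = 1.1333%
Σ(r − μ)² = 8.9333; sample σ = √(8.9333/5) = 1.3367%
Sharpe = (μ − rf) / σ = (1.1333 − 0.24) / 1.3367 = 0.8933 / 1.3367 = 0.6683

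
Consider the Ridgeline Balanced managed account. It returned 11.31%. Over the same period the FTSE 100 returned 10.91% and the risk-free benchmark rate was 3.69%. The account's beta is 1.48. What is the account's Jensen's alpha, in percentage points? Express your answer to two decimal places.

-3.07

CAPM expected return = Rf + β(Rm − Rf) = 3.69% + 1.48 × (10.91% − 3.69%) = 3.69 + 1.48 × 7.22 = 14.3756%
Jensen's α = Rp − E[R] = 11.31% − 14.3756% = -3.0656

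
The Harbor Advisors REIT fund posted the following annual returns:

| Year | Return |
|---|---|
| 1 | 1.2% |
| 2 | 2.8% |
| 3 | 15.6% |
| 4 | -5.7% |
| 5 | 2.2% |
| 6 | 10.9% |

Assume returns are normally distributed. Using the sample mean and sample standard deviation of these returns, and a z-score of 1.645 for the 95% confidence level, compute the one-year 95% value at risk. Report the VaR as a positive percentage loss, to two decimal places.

μ = (1.2 + 2.8 + 15.6 − 5.7 + 2.2 + 10.9) / 6 = 27.00 / 6 = 4.5000%
Sample σ = √[Σ(r − μ)² / 5] = √[287.2800 / 5] = √57.4560 = 7.5800%
VaR = −(μ − z·σ) = −(4.5000 − 1.645 × 7.5800) = −(-7.9691) = 7.9691%

7.97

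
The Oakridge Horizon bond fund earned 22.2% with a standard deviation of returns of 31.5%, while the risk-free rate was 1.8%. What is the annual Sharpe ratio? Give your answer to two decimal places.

Sharpe = (Rp − Rf) / σp = (22.2% − 1.8%) / 31.5% = 20.40% / 31.5% = 0.6476

0.65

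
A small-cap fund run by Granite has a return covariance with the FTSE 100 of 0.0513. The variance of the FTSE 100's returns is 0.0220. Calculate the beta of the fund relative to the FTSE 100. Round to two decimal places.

β = Cov(Rp, Rm) / Var(Rm) = 0.0513 / 0.0220 = 2.3318

2.33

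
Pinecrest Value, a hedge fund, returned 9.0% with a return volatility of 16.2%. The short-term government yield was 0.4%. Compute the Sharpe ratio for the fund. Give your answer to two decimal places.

Sharpe = (Rp − Rf) / σp = (9.0% − 0.4%) / 16.2% = 8.60% / 16.2% = 0.5309

0.53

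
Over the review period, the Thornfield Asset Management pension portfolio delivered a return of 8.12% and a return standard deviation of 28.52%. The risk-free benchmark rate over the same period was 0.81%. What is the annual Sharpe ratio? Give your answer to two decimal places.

0.26

Sharpe = (Rp − Rf) / σp = (8.12% − 0.81%) / 28.52% = 7.31% / 28.52% = 0.2563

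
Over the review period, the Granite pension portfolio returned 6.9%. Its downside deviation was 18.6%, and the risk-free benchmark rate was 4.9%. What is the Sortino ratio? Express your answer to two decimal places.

Sortino = (Rp − Rf) / σd = (6.9% − 4.9%) / 18.6% = 2.00% / 18.6% = 0.1075

0.11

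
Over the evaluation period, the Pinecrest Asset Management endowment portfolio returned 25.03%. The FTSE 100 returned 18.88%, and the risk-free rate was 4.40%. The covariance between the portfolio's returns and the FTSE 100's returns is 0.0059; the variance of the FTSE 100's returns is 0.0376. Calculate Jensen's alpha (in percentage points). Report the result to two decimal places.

β = Cov / Var = 0.0059 / 0.0376 = 0.1569
E[R] = Rf + β(Rm − Rf) = 4.40% + 0.1569 × (18.88% − 4.40%) = 6.6719%
α = Rp − E[R] = 25.03% − 6.6719% = 18.3581

18.36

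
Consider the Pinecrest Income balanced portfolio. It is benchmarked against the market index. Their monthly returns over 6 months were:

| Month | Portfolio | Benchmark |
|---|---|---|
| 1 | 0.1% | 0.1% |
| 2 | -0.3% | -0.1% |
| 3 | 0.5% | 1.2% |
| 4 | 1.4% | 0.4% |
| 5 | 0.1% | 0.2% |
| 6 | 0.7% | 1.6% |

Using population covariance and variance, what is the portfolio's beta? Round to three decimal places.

r̄p = 0.4167%,  r̄m = 0.5667%
Cov = Σ(rp − r̄p)(rm − r̄m) / 6 = 0.1539
Var(rm) = Σ(rm − r̄m)² / 6 = 0.3822
β = Cov / Var = 0.1539 / 0.3822 = 0.4027

0.403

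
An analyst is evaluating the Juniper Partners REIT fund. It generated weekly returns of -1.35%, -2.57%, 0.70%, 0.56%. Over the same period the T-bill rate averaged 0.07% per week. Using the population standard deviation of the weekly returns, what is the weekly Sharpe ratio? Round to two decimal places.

Mean return μ = -2.660 / 4 = -0.6650%
Population std dev = √[7.4621 / 4] = 1.3658%
Sharpe = (μ − rf) / σ = (-0.6650 − 0.07) / 1.3658 = -0.7350 / 1.3658 = -0.5381

-0.54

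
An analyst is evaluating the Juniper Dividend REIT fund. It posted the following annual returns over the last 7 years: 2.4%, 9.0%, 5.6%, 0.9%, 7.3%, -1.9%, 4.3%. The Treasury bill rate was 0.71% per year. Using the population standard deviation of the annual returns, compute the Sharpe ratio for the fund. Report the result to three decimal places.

r̄ = (2.4 + 9 + 5.6 + 0.9 + 7.3 − 1.9 + 4.3) / 7 = 3.9429%
Σ(r − r̄)² = (2.4 − 3.9429)² + (9 − 3.9429)² + (5.6 − 3.9429)² + … = 85.4971
population σ = √(85.4971 / 7) = √12.2139 = 3.4948%
Sharpe = (r̄ − rf) / σ = (3.9429 − 0.71) / 3.4948 = 3.2329 / 3.4948 = 0.9251

0.925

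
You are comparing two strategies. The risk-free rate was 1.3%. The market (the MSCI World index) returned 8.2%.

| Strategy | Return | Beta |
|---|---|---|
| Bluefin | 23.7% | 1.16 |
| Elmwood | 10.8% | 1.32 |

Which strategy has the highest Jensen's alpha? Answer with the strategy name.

Bluefin

Bluefin: α = 23.7% − [1.3% + 1.16 × (8.2% − 1.3%)] = 14.396
Elmwood: α = 10.8% − [1.3% + 1.32 × (8.2% − 1.3%)] = 0.392
Highest: Bluefin (14.396).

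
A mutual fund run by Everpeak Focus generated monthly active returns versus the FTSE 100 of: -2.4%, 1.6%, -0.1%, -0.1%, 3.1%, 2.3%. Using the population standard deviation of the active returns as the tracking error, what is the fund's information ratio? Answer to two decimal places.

0.40

Mean return μ = 4.40 / 6 = 0.7333%
Σ(r − μ)² = 20.0133; population σ = √(20.0133/6) = 1.8263%
IR = μ / tracking error = 0.7333 / 1.8263 = 0.4015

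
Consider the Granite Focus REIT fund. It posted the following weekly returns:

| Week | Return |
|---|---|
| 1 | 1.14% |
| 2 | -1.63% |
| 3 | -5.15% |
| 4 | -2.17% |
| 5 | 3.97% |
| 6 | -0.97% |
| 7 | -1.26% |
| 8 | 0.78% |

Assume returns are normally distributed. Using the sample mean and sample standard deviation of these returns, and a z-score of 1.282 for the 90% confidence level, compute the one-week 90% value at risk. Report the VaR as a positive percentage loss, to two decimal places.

μ = (1.14 − 1.63 − 5.15 − 2.17 + 3.97 − 0.97 − 1.26 + 0.78) / 8 = -0.6613%
Sample std dev = √[50.5877 / 7] = 2.6883%
VaR = −(μ − z·σ) = −(-0.6613 − 1.282 × 2.6883) = −(-4.1077) = 4.1077%

4.11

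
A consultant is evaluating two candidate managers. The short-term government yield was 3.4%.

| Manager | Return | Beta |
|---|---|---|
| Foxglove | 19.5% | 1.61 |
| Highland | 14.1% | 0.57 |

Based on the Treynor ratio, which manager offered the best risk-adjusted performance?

Foxglove: Treynor = (19.5% − 3.4%) / 1.61 = 10.000
Highland: Treynor = (14.1% − 3.4%) / 0.57 = 18.772
Highest: Highland (18.772).

Highland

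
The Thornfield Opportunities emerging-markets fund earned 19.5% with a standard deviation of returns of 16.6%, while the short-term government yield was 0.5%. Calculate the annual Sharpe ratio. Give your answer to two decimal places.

1.14

Sharpe = (Rp − Rf) / σp = (19.5% − 0.5%) / 16.6% = 19.00% / 16.6% = 1.1446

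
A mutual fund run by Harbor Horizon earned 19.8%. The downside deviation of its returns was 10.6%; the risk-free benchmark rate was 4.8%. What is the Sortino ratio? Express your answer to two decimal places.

1.42

Sortino = (Rp − Rf) / σd = (19.8% − 4.8%) / 10.6% = 15.00% / 10.6% = 1.4151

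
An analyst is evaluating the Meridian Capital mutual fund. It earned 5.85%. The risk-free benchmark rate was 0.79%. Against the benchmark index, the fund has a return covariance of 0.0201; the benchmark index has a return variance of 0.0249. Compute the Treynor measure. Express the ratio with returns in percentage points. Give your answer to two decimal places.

β = Cov / Var = 0.0201 / 0.0249 = 0.8072
Treynor = (Rp − Rf) / β = (5.85% − 0.79%) / 0.8072 = 5.06 / 0.8072 = 6.2686

6.27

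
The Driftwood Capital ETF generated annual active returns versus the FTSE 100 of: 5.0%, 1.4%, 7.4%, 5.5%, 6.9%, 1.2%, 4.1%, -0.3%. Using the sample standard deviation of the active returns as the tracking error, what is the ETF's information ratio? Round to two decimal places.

1.38

r̄ = (5 + 1.4 + 7.4 + 5.5 + 6.9 + 1.2 + 4.1 − 0.3) / 8 = 3.9000%
Σ(r − r̄)² = (5 − 3.9000)² + (1.4 − 3.9000)² + (7.4 − 3.9000)² + … = 56.2400
σ = √[56.2400 / 7] = 2.8345%
IR = r̄ / tracking error = 3.9000 / 2.8345 = 1.3759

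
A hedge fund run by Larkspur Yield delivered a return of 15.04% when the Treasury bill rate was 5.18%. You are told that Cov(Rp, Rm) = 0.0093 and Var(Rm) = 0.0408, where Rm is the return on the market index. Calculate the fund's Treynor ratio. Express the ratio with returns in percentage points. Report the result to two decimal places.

43.26

β = Cov / Var = 0.0093 / 0.0408 = 0.2279
Treynor = (Rp − Rf) / β = (15.04% − 5.18%) / 0.2279 = 9.86 / 0.2279 = 43.2646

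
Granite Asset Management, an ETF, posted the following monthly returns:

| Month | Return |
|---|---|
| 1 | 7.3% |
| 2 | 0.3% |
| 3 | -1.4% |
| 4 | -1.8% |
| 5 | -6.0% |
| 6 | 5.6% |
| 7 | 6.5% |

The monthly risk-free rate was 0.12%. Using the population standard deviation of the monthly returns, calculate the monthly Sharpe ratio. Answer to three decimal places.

0.296

μ = (7.3 + 0.3 − 1.4 − 1.8 − 6 + 5.6 + 6.5) / 7 = 1.5000%
Σ(r − μ)² = (7.3 − 1.5000)² + (0.3 − 1.5000)² + (-1.4 − 1.5000)² + … = 152.4400
population σ = √(152.4400 / 7) = √21.7771 = 4.6666%
Sharpe = (μ − rf) / σ = (1.5000 − 0.12) / 4.6666 = 1.3800 / 4.6666 = 0.2957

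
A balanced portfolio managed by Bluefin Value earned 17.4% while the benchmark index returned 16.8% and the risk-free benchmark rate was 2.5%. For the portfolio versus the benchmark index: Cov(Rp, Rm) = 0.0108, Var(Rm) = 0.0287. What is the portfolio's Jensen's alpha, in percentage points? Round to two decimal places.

β = Cov / Var = 0.0108 / 0.0287 = 0.3763
E[R] = Rf + β(Rm − Rf) = 2.5% + 0.3763 × (16.8% − 2.5%) = 7.8811%
α = Rp − E[R] = 17.4% − 7.8811% = 9.5189

9.52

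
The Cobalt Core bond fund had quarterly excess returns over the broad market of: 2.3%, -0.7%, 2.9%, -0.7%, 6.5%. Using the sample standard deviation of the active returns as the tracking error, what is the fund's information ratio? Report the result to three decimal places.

r̄ = (2.3 − 0.7 + 2.9 − 0.7 + 6.5) / 5 = 10.30 / 5 = 2.0600%
Σ(r − r̄)² = (2.3 − 2.0600)² + (-0.7 − 2.0600)² + … = 35.7120
σ = √[35.7120 / 4] = 2.9880%
IR = r̄ / tracking error = 2.0600 / 2.9880 = 0.6894

0.689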